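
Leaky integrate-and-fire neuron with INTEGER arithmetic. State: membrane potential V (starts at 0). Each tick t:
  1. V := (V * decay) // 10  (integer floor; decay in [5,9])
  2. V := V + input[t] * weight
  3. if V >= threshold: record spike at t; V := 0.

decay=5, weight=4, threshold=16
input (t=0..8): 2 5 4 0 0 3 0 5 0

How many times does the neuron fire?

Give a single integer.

t=0: input=2 -> V=8
t=1: input=5 -> V=0 FIRE
t=2: input=4 -> V=0 FIRE
t=3: input=0 -> V=0
t=4: input=0 -> V=0
t=5: input=3 -> V=12
t=6: input=0 -> V=6
t=7: input=5 -> V=0 FIRE
t=8: input=0 -> V=0

Answer: 3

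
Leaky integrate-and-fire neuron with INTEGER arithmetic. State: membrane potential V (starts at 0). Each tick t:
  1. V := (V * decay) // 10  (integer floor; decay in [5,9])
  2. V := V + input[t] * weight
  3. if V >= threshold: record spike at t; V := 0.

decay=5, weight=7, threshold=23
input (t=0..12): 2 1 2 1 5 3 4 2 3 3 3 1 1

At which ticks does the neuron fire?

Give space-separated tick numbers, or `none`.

t=0: input=2 -> V=14
t=1: input=1 -> V=14
t=2: input=2 -> V=21
t=3: input=1 -> V=17
t=4: input=5 -> V=0 FIRE
t=5: input=3 -> V=21
t=6: input=4 -> V=0 FIRE
t=7: input=2 -> V=14
t=8: input=3 -> V=0 FIRE
t=9: input=3 -> V=21
t=10: input=3 -> V=0 FIRE
t=11: input=1 -> V=7
t=12: input=1 -> V=10

Answer: 4 6 8 10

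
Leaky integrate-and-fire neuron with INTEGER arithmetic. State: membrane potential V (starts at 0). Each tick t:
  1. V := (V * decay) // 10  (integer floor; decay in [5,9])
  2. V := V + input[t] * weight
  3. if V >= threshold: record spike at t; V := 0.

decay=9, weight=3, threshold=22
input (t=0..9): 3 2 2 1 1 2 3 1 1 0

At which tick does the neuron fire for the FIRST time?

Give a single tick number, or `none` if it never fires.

Answer: 5

Derivation:
t=0: input=3 -> V=9
t=1: input=2 -> V=14
t=2: input=2 -> V=18
t=3: input=1 -> V=19
t=4: input=1 -> V=20
t=5: input=2 -> V=0 FIRE
t=6: input=3 -> V=9
t=7: input=1 -> V=11
t=8: input=1 -> V=12
t=9: input=0 -> V=10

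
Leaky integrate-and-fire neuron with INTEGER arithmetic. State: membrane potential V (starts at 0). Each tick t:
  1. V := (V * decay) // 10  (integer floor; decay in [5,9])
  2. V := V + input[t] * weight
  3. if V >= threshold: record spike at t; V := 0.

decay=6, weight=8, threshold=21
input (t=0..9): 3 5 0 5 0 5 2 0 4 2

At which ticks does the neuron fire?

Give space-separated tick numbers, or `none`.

Answer: 0 1 3 5 8

Derivation:
t=0: input=3 -> V=0 FIRE
t=1: input=5 -> V=0 FIRE
t=2: input=0 -> V=0
t=3: input=5 -> V=0 FIRE
t=4: input=0 -> V=0
t=5: input=5 -> V=0 FIRE
t=6: input=2 -> V=16
t=7: input=0 -> V=9
t=8: input=4 -> V=0 FIRE
t=9: input=2 -> V=16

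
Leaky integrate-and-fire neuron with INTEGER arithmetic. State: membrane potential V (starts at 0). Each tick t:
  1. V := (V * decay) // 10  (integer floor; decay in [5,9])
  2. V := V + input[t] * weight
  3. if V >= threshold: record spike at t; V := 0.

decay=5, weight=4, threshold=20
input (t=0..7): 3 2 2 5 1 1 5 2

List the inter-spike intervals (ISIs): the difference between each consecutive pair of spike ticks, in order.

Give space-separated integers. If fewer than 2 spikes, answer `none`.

Answer: 3

Derivation:
t=0: input=3 -> V=12
t=1: input=2 -> V=14
t=2: input=2 -> V=15
t=3: input=5 -> V=0 FIRE
t=4: input=1 -> V=4
t=5: input=1 -> V=6
t=6: input=5 -> V=0 FIRE
t=7: input=2 -> V=8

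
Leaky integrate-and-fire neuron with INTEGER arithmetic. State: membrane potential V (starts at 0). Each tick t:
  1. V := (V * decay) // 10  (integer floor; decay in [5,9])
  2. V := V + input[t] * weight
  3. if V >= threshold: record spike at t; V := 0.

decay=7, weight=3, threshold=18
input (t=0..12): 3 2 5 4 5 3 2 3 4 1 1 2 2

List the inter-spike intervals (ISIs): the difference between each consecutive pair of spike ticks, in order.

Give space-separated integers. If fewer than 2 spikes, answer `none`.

Answer: 2 4

Derivation:
t=0: input=3 -> V=9
t=1: input=2 -> V=12
t=2: input=5 -> V=0 FIRE
t=3: input=4 -> V=12
t=4: input=5 -> V=0 FIRE
t=5: input=3 -> V=9
t=6: input=2 -> V=12
t=7: input=3 -> V=17
t=8: input=4 -> V=0 FIRE
t=9: input=1 -> V=3
t=10: input=1 -> V=5
t=11: input=2 -> V=9
t=12: input=2 -> V=12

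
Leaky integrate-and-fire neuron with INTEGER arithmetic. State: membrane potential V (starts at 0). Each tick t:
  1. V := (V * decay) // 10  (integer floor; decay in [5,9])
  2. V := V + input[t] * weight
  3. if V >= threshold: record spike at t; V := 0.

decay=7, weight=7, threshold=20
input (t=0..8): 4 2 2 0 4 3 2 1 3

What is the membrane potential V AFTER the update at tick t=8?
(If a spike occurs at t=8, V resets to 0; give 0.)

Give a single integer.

t=0: input=4 -> V=0 FIRE
t=1: input=2 -> V=14
t=2: input=2 -> V=0 FIRE
t=3: input=0 -> V=0
t=4: input=4 -> V=0 FIRE
t=5: input=3 -> V=0 FIRE
t=6: input=2 -> V=14
t=7: input=1 -> V=16
t=8: input=3 -> V=0 FIRE

Answer: 0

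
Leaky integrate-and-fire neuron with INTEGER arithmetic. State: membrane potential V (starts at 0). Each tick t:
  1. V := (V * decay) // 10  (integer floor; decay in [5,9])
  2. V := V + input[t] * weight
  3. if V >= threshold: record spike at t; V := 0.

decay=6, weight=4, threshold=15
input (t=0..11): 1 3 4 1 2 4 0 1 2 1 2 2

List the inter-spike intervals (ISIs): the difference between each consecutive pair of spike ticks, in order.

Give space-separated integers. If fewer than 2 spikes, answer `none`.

t=0: input=1 -> V=4
t=1: input=3 -> V=14
t=2: input=4 -> V=0 FIRE
t=3: input=1 -> V=4
t=4: input=2 -> V=10
t=5: input=4 -> V=0 FIRE
t=6: input=0 -> V=0
t=7: input=1 -> V=4
t=8: input=2 -> V=10
t=9: input=1 -> V=10
t=10: input=2 -> V=14
t=11: input=2 -> V=0 FIRE

Answer: 3 6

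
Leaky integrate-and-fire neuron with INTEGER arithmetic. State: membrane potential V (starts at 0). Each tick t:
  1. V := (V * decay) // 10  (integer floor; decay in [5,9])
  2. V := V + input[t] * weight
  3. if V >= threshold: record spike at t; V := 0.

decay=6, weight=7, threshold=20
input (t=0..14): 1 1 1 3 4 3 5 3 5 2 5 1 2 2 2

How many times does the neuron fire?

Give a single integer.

t=0: input=1 -> V=7
t=1: input=1 -> V=11
t=2: input=1 -> V=13
t=3: input=3 -> V=0 FIRE
t=4: input=4 -> V=0 FIRE
t=5: input=3 -> V=0 FIRE
t=6: input=5 -> V=0 FIRE
t=7: input=3 -> V=0 FIRE
t=8: input=5 -> V=0 FIRE
t=9: input=2 -> V=14
t=10: input=5 -> V=0 FIRE
t=11: input=1 -> V=7
t=12: input=2 -> V=18
t=13: input=2 -> V=0 FIRE
t=14: input=2 -> V=14

Answer: 8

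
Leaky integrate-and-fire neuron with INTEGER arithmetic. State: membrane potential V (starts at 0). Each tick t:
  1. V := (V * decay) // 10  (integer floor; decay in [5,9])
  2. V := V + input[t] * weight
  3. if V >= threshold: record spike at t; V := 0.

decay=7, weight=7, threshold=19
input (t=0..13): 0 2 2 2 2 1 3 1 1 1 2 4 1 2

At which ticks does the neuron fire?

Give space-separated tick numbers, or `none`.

t=0: input=0 -> V=0
t=1: input=2 -> V=14
t=2: input=2 -> V=0 FIRE
t=3: input=2 -> V=14
t=4: input=2 -> V=0 FIRE
t=5: input=1 -> V=7
t=6: input=3 -> V=0 FIRE
t=7: input=1 -> V=7
t=8: input=1 -> V=11
t=9: input=1 -> V=14
t=10: input=2 -> V=0 FIRE
t=11: input=4 -> V=0 FIRE
t=12: input=1 -> V=7
t=13: input=2 -> V=18

Answer: 2 4 6 10 11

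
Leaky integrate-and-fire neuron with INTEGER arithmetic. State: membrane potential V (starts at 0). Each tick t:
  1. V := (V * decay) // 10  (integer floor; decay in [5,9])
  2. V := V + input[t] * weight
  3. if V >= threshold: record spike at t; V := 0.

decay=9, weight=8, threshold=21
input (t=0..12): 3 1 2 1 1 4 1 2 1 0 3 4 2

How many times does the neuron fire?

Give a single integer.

t=0: input=3 -> V=0 FIRE
t=1: input=1 -> V=8
t=2: input=2 -> V=0 FIRE
t=3: input=1 -> V=8
t=4: input=1 -> V=15
t=5: input=4 -> V=0 FIRE
t=6: input=1 -> V=8
t=7: input=2 -> V=0 FIRE
t=8: input=1 -> V=8
t=9: input=0 -> V=7
t=10: input=3 -> V=0 FIRE
t=11: input=4 -> V=0 FIRE
t=12: input=2 -> V=16

Answer: 6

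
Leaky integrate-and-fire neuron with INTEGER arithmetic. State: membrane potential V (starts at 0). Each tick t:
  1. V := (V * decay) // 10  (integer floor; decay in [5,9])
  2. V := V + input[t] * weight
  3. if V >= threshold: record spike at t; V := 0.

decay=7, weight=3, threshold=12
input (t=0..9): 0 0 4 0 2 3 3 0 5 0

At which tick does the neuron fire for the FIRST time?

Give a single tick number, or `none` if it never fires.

t=0: input=0 -> V=0
t=1: input=0 -> V=0
t=2: input=4 -> V=0 FIRE
t=3: input=0 -> V=0
t=4: input=2 -> V=6
t=5: input=3 -> V=0 FIRE
t=6: input=3 -> V=9
t=7: input=0 -> V=6
t=8: input=5 -> V=0 FIRE
t=9: input=0 -> V=0

Answer: 2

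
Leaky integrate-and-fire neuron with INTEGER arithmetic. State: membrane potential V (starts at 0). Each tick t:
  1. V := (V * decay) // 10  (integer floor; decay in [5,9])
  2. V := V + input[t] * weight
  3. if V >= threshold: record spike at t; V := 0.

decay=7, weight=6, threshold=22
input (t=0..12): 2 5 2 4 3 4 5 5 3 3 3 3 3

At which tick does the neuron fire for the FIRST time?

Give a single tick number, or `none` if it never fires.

t=0: input=2 -> V=12
t=1: input=5 -> V=0 FIRE
t=2: input=2 -> V=12
t=3: input=4 -> V=0 FIRE
t=4: input=3 -> V=18
t=5: input=4 -> V=0 FIRE
t=6: input=5 -> V=0 FIRE
t=7: input=5 -> V=0 FIRE
t=8: input=3 -> V=18
t=9: input=3 -> V=0 FIRE
t=10: input=3 -> V=18
t=11: input=3 -> V=0 FIRE
t=12: input=3 -> V=18

Answer: 1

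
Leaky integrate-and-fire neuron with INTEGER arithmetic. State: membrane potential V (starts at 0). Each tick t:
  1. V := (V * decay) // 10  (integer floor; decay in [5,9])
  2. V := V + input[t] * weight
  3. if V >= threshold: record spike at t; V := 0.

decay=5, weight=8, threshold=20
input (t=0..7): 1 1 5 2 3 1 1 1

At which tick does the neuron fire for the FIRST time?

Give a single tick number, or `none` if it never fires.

Answer: 2

Derivation:
t=0: input=1 -> V=8
t=1: input=1 -> V=12
t=2: input=5 -> V=0 FIRE
t=3: input=2 -> V=16
t=4: input=3 -> V=0 FIRE
t=5: input=1 -> V=8
t=6: input=1 -> V=12
t=7: input=1 -> V=14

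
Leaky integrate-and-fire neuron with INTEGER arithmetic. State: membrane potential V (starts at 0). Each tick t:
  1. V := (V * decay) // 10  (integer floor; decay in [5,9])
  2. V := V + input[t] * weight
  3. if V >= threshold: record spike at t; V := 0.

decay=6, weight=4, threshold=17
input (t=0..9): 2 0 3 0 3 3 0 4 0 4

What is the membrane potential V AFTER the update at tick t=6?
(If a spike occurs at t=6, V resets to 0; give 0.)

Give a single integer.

Answer: 0

Derivation:
t=0: input=2 -> V=8
t=1: input=0 -> V=4
t=2: input=3 -> V=14
t=3: input=0 -> V=8
t=4: input=3 -> V=16
t=5: input=3 -> V=0 FIRE
t=6: input=0 -> V=0
t=7: input=4 -> V=16
t=8: input=0 -> V=9
t=9: input=4 -> V=0 FIRE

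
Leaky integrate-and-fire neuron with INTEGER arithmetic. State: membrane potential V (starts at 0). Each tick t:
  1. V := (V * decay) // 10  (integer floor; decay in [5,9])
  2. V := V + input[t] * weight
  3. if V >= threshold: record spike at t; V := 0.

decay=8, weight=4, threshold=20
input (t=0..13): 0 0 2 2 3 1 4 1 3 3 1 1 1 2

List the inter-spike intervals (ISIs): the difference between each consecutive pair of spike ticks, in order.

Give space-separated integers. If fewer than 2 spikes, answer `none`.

t=0: input=0 -> V=0
t=1: input=0 -> V=0
t=2: input=2 -> V=8
t=3: input=2 -> V=14
t=4: input=3 -> V=0 FIRE
t=5: input=1 -> V=4
t=6: input=4 -> V=19
t=7: input=1 -> V=19
t=8: input=3 -> V=0 FIRE
t=9: input=3 -> V=12
t=10: input=1 -> V=13
t=11: input=1 -> V=14
t=12: input=1 -> V=15
t=13: input=2 -> V=0 FIRE

Answer: 4 5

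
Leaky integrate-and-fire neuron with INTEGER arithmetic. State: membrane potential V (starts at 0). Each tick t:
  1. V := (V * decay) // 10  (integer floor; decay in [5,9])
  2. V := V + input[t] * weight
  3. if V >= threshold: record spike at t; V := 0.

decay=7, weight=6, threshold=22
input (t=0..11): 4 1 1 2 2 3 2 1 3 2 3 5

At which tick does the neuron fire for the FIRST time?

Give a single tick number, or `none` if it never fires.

t=0: input=4 -> V=0 FIRE
t=1: input=1 -> V=6
t=2: input=1 -> V=10
t=3: input=2 -> V=19
t=4: input=2 -> V=0 FIRE
t=5: input=3 -> V=18
t=6: input=2 -> V=0 FIRE
t=7: input=1 -> V=6
t=8: input=3 -> V=0 FIRE
t=9: input=2 -> V=12
t=10: input=3 -> V=0 FIRE
t=11: input=5 -> V=0 FIRE

Answer: 0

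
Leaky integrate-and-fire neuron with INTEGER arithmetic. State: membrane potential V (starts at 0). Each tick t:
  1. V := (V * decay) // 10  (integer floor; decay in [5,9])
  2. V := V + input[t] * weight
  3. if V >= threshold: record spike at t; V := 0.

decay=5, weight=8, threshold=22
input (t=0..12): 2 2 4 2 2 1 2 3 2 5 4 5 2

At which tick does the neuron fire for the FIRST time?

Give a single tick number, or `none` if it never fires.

Answer: 1

Derivation:
t=0: input=2 -> V=16
t=1: input=2 -> V=0 FIRE
t=2: input=4 -> V=0 FIRE
t=3: input=2 -> V=16
t=4: input=2 -> V=0 FIRE
t=5: input=1 -> V=8
t=6: input=2 -> V=20
t=7: input=3 -> V=0 FIRE
t=8: input=2 -> V=16
t=9: input=5 -> V=0 FIRE
t=10: input=4 -> V=0 FIRE
t=11: input=5 -> V=0 FIRE
t=12: input=2 -> V=16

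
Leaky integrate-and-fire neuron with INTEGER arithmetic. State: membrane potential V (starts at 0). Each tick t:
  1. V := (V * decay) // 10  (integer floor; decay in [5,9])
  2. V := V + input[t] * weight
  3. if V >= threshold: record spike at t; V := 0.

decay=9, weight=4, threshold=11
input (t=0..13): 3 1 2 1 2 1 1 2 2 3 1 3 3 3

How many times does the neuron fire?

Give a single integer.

t=0: input=3 -> V=0 FIRE
t=1: input=1 -> V=4
t=2: input=2 -> V=0 FIRE
t=3: input=1 -> V=4
t=4: input=2 -> V=0 FIRE
t=5: input=1 -> V=4
t=6: input=1 -> V=7
t=7: input=2 -> V=0 FIRE
t=8: input=2 -> V=8
t=9: input=3 -> V=0 FIRE
t=10: input=1 -> V=4
t=11: input=3 -> V=0 FIRE
t=12: input=3 -> V=0 FIRE
t=13: input=3 -> V=0 FIRE

Answer: 8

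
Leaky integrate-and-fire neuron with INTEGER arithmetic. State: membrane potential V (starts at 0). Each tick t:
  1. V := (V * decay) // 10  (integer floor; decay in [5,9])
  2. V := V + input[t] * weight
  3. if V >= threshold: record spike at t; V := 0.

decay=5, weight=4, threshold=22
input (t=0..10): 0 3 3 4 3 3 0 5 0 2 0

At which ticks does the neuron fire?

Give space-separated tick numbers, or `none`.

t=0: input=0 -> V=0
t=1: input=3 -> V=12
t=2: input=3 -> V=18
t=3: input=4 -> V=0 FIRE
t=4: input=3 -> V=12
t=5: input=3 -> V=18
t=6: input=0 -> V=9
t=7: input=5 -> V=0 FIRE
t=8: input=0 -> V=0
t=9: input=2 -> V=8
t=10: input=0 -> V=4

Answer: 3 7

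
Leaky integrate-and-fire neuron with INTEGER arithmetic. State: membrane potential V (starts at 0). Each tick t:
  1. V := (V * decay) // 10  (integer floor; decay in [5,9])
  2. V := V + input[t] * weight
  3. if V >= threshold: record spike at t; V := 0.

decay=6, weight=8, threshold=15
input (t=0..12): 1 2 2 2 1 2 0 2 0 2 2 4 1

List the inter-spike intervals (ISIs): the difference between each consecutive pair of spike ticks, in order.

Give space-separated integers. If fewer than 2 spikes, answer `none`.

t=0: input=1 -> V=8
t=1: input=2 -> V=0 FIRE
t=2: input=2 -> V=0 FIRE
t=3: input=2 -> V=0 FIRE
t=4: input=1 -> V=8
t=5: input=2 -> V=0 FIRE
t=6: input=0 -> V=0
t=7: input=2 -> V=0 FIRE
t=8: input=0 -> V=0
t=9: input=2 -> V=0 FIRE
t=10: input=2 -> V=0 FIRE
t=11: input=4 -> V=0 FIRE
t=12: input=1 -> V=8

Answer: 1 1 2 2 2 1 1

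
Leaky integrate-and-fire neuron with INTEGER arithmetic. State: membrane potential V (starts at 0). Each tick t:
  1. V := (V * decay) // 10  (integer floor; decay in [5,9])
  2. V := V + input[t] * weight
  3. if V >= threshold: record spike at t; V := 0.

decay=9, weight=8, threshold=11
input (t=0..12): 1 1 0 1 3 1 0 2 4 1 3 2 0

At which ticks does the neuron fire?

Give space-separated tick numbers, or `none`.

t=0: input=1 -> V=8
t=1: input=1 -> V=0 FIRE
t=2: input=0 -> V=0
t=3: input=1 -> V=8
t=4: input=3 -> V=0 FIRE
t=5: input=1 -> V=8
t=6: input=0 -> V=7
t=7: input=2 -> V=0 FIRE
t=8: input=4 -> V=0 FIRE
t=9: input=1 -> V=8
t=10: input=3 -> V=0 FIRE
t=11: input=2 -> V=0 FIRE
t=12: input=0 -> V=0

Answer: 1 4 7 8 10 11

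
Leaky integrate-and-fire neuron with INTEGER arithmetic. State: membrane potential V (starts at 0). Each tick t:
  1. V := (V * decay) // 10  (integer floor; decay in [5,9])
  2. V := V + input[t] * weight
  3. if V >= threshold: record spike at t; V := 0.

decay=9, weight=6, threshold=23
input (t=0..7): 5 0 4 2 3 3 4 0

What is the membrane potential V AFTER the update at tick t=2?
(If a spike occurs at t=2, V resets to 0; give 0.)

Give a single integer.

Answer: 0

Derivation:
t=0: input=5 -> V=0 FIRE
t=1: input=0 -> V=0
t=2: input=4 -> V=0 FIRE
t=3: input=2 -> V=12
t=4: input=3 -> V=0 FIRE
t=5: input=3 -> V=18
t=6: input=4 -> V=0 FIRE
t=7: input=0 -> V=0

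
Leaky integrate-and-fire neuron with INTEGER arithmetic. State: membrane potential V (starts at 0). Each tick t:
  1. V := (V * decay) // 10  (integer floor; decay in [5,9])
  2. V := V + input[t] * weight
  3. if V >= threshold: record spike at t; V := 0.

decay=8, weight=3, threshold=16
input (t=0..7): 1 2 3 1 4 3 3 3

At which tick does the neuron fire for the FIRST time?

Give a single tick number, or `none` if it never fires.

t=0: input=1 -> V=3
t=1: input=2 -> V=8
t=2: input=3 -> V=15
t=3: input=1 -> V=15
t=4: input=4 -> V=0 FIRE
t=5: input=3 -> V=9
t=6: input=3 -> V=0 FIRE
t=7: input=3 -> V=9

Answer: 4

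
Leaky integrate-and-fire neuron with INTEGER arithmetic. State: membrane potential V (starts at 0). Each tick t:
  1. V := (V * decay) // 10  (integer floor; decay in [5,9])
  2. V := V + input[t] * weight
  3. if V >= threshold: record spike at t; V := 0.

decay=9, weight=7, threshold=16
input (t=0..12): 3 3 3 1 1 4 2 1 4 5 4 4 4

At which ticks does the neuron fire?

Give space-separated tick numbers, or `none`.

t=0: input=3 -> V=0 FIRE
t=1: input=3 -> V=0 FIRE
t=2: input=3 -> V=0 FIRE
t=3: input=1 -> V=7
t=4: input=1 -> V=13
t=5: input=4 -> V=0 FIRE
t=6: input=2 -> V=14
t=7: input=1 -> V=0 FIRE
t=8: input=4 -> V=0 FIRE
t=9: input=5 -> V=0 FIRE
t=10: input=4 -> V=0 FIRE
t=11: input=4 -> V=0 FIRE
t=12: input=4 -> V=0 FIRE

Answer: 0 1 2 5 7 8 9 10 11 12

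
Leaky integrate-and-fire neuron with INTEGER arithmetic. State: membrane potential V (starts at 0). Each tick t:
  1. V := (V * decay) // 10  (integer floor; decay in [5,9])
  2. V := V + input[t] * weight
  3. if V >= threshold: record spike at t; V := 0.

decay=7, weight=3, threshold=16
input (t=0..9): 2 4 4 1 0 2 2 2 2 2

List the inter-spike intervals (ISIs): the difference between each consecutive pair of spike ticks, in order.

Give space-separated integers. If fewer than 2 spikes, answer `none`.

Answer: 7

Derivation:
t=0: input=2 -> V=6
t=1: input=4 -> V=0 FIRE
t=2: input=4 -> V=12
t=3: input=1 -> V=11
t=4: input=0 -> V=7
t=5: input=2 -> V=10
t=6: input=2 -> V=13
t=7: input=2 -> V=15
t=8: input=2 -> V=0 FIRE
t=9: input=2 -> V=6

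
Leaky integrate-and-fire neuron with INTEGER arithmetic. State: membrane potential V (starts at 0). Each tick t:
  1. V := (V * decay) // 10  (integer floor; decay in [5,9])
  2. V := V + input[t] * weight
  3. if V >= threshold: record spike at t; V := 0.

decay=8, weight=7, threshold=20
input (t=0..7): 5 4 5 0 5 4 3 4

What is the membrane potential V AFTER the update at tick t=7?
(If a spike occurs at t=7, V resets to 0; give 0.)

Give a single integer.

t=0: input=5 -> V=0 FIRE
t=1: input=4 -> V=0 FIRE
t=2: input=5 -> V=0 FIRE
t=3: input=0 -> V=0
t=4: input=5 -> V=0 FIRE
t=5: input=4 -> V=0 FIRE
t=6: input=3 -> V=0 FIRE
t=7: input=4 -> V=0 FIRE

Answer: 0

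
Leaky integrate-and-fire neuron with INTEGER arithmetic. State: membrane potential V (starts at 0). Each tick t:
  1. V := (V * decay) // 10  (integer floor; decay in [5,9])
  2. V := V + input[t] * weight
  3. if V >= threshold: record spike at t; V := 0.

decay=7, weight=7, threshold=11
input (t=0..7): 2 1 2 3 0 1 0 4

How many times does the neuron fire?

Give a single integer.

t=0: input=2 -> V=0 FIRE
t=1: input=1 -> V=7
t=2: input=2 -> V=0 FIRE
t=3: input=3 -> V=0 FIRE
t=4: input=0 -> V=0
t=5: input=1 -> V=7
t=6: input=0 -> V=4
t=7: input=4 -> V=0 FIRE

Answer: 4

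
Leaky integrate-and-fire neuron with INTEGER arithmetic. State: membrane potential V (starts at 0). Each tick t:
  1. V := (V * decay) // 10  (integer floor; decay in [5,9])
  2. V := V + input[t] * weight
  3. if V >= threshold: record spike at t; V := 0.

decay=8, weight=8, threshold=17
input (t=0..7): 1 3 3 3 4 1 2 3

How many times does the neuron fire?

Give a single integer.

Answer: 6

Derivation:
t=0: input=1 -> V=8
t=1: input=3 -> V=0 FIRE
t=2: input=3 -> V=0 FIRE
t=3: input=3 -> V=0 FIRE
t=4: input=4 -> V=0 FIRE
t=5: input=1 -> V=8
t=6: input=2 -> V=0 FIRE
t=7: input=3 -> V=0 FIRE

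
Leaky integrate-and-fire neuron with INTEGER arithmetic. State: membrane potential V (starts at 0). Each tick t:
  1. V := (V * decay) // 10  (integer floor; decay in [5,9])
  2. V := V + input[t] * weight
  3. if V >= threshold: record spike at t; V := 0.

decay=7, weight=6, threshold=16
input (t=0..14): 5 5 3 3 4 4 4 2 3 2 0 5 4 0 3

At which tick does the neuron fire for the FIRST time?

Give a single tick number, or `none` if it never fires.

t=0: input=5 -> V=0 FIRE
t=1: input=5 -> V=0 FIRE
t=2: input=3 -> V=0 FIRE
t=3: input=3 -> V=0 FIRE
t=4: input=4 -> V=0 FIRE
t=5: input=4 -> V=0 FIRE
t=6: input=4 -> V=0 FIRE
t=7: input=2 -> V=12
t=8: input=3 -> V=0 FIRE
t=9: input=2 -> V=12
t=10: input=0 -> V=8
t=11: input=5 -> V=0 FIRE
t=12: input=4 -> V=0 FIRE
t=13: input=0 -> V=0
t=14: input=3 -> V=0 FIRE

Answer: 0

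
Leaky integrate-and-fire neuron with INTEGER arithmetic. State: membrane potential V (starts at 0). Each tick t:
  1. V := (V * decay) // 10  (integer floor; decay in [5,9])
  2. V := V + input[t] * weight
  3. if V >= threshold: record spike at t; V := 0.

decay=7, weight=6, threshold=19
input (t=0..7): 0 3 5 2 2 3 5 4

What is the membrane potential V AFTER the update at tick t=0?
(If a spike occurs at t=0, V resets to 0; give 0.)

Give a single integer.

t=0: input=0 -> V=0
t=1: input=3 -> V=18
t=2: input=5 -> V=0 FIRE
t=3: input=2 -> V=12
t=4: input=2 -> V=0 FIRE
t=5: input=3 -> V=18
t=6: input=5 -> V=0 FIRE
t=7: input=4 -> V=0 FIRE

Answer: 0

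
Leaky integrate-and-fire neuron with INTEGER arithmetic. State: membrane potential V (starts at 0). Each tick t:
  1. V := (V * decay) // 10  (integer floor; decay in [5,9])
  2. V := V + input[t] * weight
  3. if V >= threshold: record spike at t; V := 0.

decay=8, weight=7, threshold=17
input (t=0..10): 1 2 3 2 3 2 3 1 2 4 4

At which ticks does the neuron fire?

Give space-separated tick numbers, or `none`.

t=0: input=1 -> V=7
t=1: input=2 -> V=0 FIRE
t=2: input=3 -> V=0 FIRE
t=3: input=2 -> V=14
t=4: input=3 -> V=0 FIRE
t=5: input=2 -> V=14
t=6: input=3 -> V=0 FIRE
t=7: input=1 -> V=7
t=8: input=2 -> V=0 FIRE
t=9: input=4 -> V=0 FIRE
t=10: input=4 -> V=0 FIRE

Answer: 1 2 4 6 8 9 10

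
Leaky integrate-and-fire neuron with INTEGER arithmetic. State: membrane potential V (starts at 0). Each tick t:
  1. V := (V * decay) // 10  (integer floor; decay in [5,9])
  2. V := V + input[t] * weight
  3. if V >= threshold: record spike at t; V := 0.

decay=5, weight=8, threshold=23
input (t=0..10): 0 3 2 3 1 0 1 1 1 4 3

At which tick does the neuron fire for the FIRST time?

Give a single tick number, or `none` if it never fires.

t=0: input=0 -> V=0
t=1: input=3 -> V=0 FIRE
t=2: input=2 -> V=16
t=3: input=3 -> V=0 FIRE
t=4: input=1 -> V=8
t=5: input=0 -> V=4
t=6: input=1 -> V=10
t=7: input=1 -> V=13
t=8: input=1 -> V=14
t=9: input=4 -> V=0 FIRE
t=10: input=3 -> V=0 FIRE

Answer: 1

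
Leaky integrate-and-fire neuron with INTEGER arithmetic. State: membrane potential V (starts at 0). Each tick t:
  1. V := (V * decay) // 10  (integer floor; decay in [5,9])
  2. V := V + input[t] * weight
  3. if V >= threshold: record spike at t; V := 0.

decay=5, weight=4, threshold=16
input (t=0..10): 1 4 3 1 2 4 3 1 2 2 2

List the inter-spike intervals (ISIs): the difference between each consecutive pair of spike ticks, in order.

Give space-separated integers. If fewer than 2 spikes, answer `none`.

t=0: input=1 -> V=4
t=1: input=4 -> V=0 FIRE
t=2: input=3 -> V=12
t=3: input=1 -> V=10
t=4: input=2 -> V=13
t=5: input=4 -> V=0 FIRE
t=6: input=3 -> V=12
t=7: input=1 -> V=10
t=8: input=2 -> V=13
t=9: input=2 -> V=14
t=10: input=2 -> V=15

Answer: 4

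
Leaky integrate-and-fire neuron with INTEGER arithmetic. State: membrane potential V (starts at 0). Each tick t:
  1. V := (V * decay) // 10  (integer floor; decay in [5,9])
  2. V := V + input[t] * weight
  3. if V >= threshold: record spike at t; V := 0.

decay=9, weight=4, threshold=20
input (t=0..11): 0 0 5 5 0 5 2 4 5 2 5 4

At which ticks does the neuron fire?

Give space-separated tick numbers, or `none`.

Answer: 2 3 5 7 8 10

Derivation:
t=0: input=0 -> V=0
t=1: input=0 -> V=0
t=2: input=5 -> V=0 FIRE
t=3: input=5 -> V=0 FIRE
t=4: input=0 -> V=0
t=5: input=5 -> V=0 FIRE
t=6: input=2 -> V=8
t=7: input=4 -> V=0 FIRE
t=8: input=5 -> V=0 FIRE
t=9: input=2 -> V=8
t=10: input=5 -> V=0 FIRE
t=11: input=4 -> V=16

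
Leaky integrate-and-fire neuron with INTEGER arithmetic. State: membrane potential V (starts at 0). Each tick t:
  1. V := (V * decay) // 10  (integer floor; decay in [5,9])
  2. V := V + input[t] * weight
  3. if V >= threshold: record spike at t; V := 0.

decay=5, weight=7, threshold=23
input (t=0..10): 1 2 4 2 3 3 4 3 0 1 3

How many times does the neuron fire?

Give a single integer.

t=0: input=1 -> V=7
t=1: input=2 -> V=17
t=2: input=4 -> V=0 FIRE
t=3: input=2 -> V=14
t=4: input=3 -> V=0 FIRE
t=5: input=3 -> V=21
t=6: input=4 -> V=0 FIRE
t=7: input=3 -> V=21
t=8: input=0 -> V=10
t=9: input=1 -> V=12
t=10: input=3 -> V=0 FIRE

Answer: 4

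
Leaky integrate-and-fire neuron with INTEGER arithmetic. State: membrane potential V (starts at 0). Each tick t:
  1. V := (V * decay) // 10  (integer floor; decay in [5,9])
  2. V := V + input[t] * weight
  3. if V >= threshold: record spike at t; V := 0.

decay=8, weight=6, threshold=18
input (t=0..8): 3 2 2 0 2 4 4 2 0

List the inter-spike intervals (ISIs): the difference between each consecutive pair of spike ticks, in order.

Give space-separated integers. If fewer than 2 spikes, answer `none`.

t=0: input=3 -> V=0 FIRE
t=1: input=2 -> V=12
t=2: input=2 -> V=0 FIRE
t=3: input=0 -> V=0
t=4: input=2 -> V=12
t=5: input=4 -> V=0 FIRE
t=6: input=4 -> V=0 FIRE
t=7: input=2 -> V=12
t=8: input=0 -> V=9

Answer: 2 3 1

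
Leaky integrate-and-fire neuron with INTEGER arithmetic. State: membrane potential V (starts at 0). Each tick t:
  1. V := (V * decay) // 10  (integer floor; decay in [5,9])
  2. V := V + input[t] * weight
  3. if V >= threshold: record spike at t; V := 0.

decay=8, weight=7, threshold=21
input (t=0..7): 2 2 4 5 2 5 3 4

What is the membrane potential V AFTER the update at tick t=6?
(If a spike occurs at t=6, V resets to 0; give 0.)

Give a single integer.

t=0: input=2 -> V=14
t=1: input=2 -> V=0 FIRE
t=2: input=4 -> V=0 FIRE
t=3: input=5 -> V=0 FIRE
t=4: input=2 -> V=14
t=5: input=5 -> V=0 FIRE
t=6: input=3 -> V=0 FIRE
t=7: input=4 -> V=0 FIRE

Answer: 0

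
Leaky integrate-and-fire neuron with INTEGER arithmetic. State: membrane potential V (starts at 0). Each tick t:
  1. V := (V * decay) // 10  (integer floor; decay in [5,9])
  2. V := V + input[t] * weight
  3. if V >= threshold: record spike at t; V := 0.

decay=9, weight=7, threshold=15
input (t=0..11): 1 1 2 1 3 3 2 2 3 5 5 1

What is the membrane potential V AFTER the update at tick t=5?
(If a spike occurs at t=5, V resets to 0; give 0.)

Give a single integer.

t=0: input=1 -> V=7
t=1: input=1 -> V=13
t=2: input=2 -> V=0 FIRE
t=3: input=1 -> V=7
t=4: input=3 -> V=0 FIRE
t=5: input=3 -> V=0 FIRE
t=6: input=2 -> V=14
t=7: input=2 -> V=0 FIRE
t=8: input=3 -> V=0 FIRE
t=9: input=5 -> V=0 FIRE
t=10: input=5 -> V=0 FIRE
t=11: input=1 -> V=7

Answer: 0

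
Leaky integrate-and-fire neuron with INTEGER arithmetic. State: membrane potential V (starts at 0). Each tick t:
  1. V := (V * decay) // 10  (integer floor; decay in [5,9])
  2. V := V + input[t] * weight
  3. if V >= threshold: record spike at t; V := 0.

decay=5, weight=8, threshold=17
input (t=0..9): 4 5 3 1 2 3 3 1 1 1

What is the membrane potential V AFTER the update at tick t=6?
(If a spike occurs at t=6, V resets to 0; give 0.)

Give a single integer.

Answer: 0

Derivation:
t=0: input=4 -> V=0 FIRE
t=1: input=5 -> V=0 FIRE
t=2: input=3 -> V=0 FIRE
t=3: input=1 -> V=8
t=4: input=2 -> V=0 FIRE
t=5: input=3 -> V=0 FIRE
t=6: input=3 -> V=0 FIRE
t=7: input=1 -> V=8
t=8: input=1 -> V=12
t=9: input=1 -> V=14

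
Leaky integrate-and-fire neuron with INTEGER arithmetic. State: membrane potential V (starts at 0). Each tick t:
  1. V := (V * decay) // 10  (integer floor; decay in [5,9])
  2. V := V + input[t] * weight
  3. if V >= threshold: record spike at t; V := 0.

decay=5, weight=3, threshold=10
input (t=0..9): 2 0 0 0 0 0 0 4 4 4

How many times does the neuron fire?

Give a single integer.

Answer: 3

Derivation:
t=0: input=2 -> V=6
t=1: input=0 -> V=3
t=2: input=0 -> V=1
t=3: input=0 -> V=0
t=4: input=0 -> V=0
t=5: input=0 -> V=0
t=6: input=0 -> V=0
t=7: input=4 -> V=0 FIRE
t=8: input=4 -> V=0 FIRE
t=9: input=4 -> V=0 FIRE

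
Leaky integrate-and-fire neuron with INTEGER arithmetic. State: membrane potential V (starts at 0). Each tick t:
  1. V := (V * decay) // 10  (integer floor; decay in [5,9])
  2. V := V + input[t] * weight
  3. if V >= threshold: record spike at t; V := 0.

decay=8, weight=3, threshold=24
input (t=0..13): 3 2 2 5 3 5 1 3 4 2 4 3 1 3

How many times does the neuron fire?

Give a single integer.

Answer: 3

Derivation:
t=0: input=3 -> V=9
t=1: input=2 -> V=13
t=2: input=2 -> V=16
t=3: input=5 -> V=0 FIRE
t=4: input=3 -> V=9
t=5: input=5 -> V=22
t=6: input=1 -> V=20
t=7: input=3 -> V=0 FIRE
t=8: input=4 -> V=12
t=9: input=2 -> V=15
t=10: input=4 -> V=0 FIRE
t=11: input=3 -> V=9
t=12: input=1 -> V=10
t=13: input=3 -> V=17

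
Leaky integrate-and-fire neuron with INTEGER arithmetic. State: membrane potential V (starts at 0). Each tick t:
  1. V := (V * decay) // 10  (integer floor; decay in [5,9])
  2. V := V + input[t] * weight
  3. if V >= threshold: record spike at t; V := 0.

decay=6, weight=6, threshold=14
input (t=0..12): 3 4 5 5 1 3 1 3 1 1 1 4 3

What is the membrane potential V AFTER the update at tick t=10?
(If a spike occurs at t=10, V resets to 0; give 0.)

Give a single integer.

t=0: input=3 -> V=0 FIRE
t=1: input=4 -> V=0 FIRE
t=2: input=5 -> V=0 FIRE
t=3: input=5 -> V=0 FIRE
t=4: input=1 -> V=6
t=5: input=3 -> V=0 FIRE
t=6: input=1 -> V=6
t=7: input=3 -> V=0 FIRE
t=8: input=1 -> V=6
t=9: input=1 -> V=9
t=10: input=1 -> V=11
t=11: input=4 -> V=0 FIRE
t=12: input=3 -> V=0 FIRE

Answer: 11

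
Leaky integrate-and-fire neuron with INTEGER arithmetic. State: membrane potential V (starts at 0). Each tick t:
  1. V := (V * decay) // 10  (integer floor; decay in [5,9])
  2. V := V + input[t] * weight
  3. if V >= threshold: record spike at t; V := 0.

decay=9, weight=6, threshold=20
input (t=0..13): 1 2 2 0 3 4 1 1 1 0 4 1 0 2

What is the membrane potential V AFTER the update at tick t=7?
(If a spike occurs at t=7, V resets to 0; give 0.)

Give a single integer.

Answer: 11

Derivation:
t=0: input=1 -> V=6
t=1: input=2 -> V=17
t=2: input=2 -> V=0 FIRE
t=3: input=0 -> V=0
t=4: input=3 -> V=18
t=5: input=4 -> V=0 FIRE
t=6: input=1 -> V=6
t=7: input=1 -> V=11
t=8: input=1 -> V=15
t=9: input=0 -> V=13
t=10: input=4 -> V=0 FIRE
t=11: input=1 -> V=6
t=12: input=0 -> V=5
t=13: input=2 -> V=16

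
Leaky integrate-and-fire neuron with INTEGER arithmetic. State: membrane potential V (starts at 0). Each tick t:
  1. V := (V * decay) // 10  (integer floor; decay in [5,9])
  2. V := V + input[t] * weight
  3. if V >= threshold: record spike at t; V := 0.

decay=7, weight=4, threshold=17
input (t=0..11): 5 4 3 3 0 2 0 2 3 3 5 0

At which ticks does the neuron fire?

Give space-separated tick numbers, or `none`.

Answer: 0 2 8 10

Derivation:
t=0: input=5 -> V=0 FIRE
t=1: input=4 -> V=16
t=2: input=3 -> V=0 FIRE
t=3: input=3 -> V=12
t=4: input=0 -> V=8
t=5: input=2 -> V=13
t=6: input=0 -> V=9
t=7: input=2 -> V=14
t=8: input=3 -> V=0 FIRE
t=9: input=3 -> V=12
t=10: input=5 -> V=0 FIRE
t=11: input=0 -> V=0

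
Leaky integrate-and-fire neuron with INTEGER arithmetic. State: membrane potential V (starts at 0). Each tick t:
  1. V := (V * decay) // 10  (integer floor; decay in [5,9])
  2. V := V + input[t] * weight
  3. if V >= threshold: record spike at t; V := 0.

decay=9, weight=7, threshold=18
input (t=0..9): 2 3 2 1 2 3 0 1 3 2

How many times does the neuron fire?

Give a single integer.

t=0: input=2 -> V=14
t=1: input=3 -> V=0 FIRE
t=2: input=2 -> V=14
t=3: input=1 -> V=0 FIRE
t=4: input=2 -> V=14
t=5: input=3 -> V=0 FIRE
t=6: input=0 -> V=0
t=7: input=1 -> V=7
t=8: input=3 -> V=0 FIRE
t=9: input=2 -> V=14

Answer: 4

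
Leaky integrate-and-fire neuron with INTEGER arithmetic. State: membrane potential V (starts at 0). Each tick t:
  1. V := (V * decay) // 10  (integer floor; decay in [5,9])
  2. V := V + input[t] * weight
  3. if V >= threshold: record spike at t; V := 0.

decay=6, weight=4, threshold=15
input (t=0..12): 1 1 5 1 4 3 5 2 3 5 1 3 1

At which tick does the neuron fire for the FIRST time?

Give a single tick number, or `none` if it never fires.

Answer: 2

Derivation:
t=0: input=1 -> V=4
t=1: input=1 -> V=6
t=2: input=5 -> V=0 FIRE
t=3: input=1 -> V=4
t=4: input=4 -> V=0 FIRE
t=5: input=3 -> V=12
t=6: input=5 -> V=0 FIRE
t=7: input=2 -> V=8
t=8: input=3 -> V=0 FIRE
t=9: input=5 -> V=0 FIRE
t=10: input=1 -> V=4
t=11: input=3 -> V=14
t=12: input=1 -> V=12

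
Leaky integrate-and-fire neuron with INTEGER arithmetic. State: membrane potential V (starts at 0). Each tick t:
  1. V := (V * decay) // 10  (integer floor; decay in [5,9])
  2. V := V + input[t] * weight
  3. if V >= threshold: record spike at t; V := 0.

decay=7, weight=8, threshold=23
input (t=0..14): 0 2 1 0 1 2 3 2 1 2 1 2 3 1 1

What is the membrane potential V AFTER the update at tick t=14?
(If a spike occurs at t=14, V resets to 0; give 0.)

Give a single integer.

t=0: input=0 -> V=0
t=1: input=2 -> V=16
t=2: input=1 -> V=19
t=3: input=0 -> V=13
t=4: input=1 -> V=17
t=5: input=2 -> V=0 FIRE
t=6: input=3 -> V=0 FIRE
t=7: input=2 -> V=16
t=8: input=1 -> V=19
t=9: input=2 -> V=0 FIRE
t=10: input=1 -> V=8
t=11: input=2 -> V=21
t=12: input=3 -> V=0 FIRE
t=13: input=1 -> V=8
t=14: input=1 -> V=13

Answer: 13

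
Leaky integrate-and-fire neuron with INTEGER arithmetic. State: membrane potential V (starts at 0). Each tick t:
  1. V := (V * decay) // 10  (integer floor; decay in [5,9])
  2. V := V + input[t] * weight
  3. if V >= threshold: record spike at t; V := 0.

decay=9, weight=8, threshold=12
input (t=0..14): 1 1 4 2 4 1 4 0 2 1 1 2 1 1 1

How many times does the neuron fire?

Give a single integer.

Answer: 9

Derivation:
t=0: input=1 -> V=8
t=1: input=1 -> V=0 FIRE
t=2: input=4 -> V=0 FIRE
t=3: input=2 -> V=0 FIRE
t=4: input=4 -> V=0 FIRE
t=5: input=1 -> V=8
t=6: input=4 -> V=0 FIRE
t=7: input=0 -> V=0
t=8: input=2 -> V=0 FIRE
t=9: input=1 -> V=8
t=10: input=1 -> V=0 FIRE
t=11: input=2 -> V=0 FIRE
t=12: input=1 -> V=8
t=13: input=1 -> V=0 FIRE
t=14: input=1 -> V=8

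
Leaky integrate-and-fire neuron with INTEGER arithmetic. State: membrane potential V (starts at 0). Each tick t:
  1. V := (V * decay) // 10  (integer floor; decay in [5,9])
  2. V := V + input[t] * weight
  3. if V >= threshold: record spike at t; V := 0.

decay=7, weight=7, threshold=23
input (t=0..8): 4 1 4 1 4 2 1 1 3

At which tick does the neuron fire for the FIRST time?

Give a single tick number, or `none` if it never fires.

Answer: 0

Derivation:
t=0: input=4 -> V=0 FIRE
t=1: input=1 -> V=7
t=2: input=4 -> V=0 FIRE
t=3: input=1 -> V=7
t=4: input=4 -> V=0 FIRE
t=5: input=2 -> V=14
t=6: input=1 -> V=16
t=7: input=1 -> V=18
t=8: input=3 -> V=0 FIRE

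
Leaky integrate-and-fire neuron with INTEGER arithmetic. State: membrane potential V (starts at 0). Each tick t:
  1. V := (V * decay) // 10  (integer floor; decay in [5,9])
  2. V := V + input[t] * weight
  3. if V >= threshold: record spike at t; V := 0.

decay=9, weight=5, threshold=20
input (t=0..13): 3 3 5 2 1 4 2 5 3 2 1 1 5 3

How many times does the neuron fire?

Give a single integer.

t=0: input=3 -> V=15
t=1: input=3 -> V=0 FIRE
t=2: input=5 -> V=0 FIRE
t=3: input=2 -> V=10
t=4: input=1 -> V=14
t=5: input=4 -> V=0 FIRE
t=6: input=2 -> V=10
t=7: input=5 -> V=0 FIRE
t=8: input=3 -> V=15
t=9: input=2 -> V=0 FIRE
t=10: input=1 -> V=5
t=11: input=1 -> V=9
t=12: input=5 -> V=0 FIRE
t=13: input=3 -> V=15

Answer: 6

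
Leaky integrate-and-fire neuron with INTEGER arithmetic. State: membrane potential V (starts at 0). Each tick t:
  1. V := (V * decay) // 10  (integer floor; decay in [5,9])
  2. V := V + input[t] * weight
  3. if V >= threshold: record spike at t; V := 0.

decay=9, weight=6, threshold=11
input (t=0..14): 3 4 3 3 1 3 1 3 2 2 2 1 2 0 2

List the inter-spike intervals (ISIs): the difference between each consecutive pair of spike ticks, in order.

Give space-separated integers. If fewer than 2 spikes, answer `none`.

t=0: input=3 -> V=0 FIRE
t=1: input=4 -> V=0 FIRE
t=2: input=3 -> V=0 FIRE
t=3: input=3 -> V=0 FIRE
t=4: input=1 -> V=6
t=5: input=3 -> V=0 FIRE
t=6: input=1 -> V=6
t=7: input=3 -> V=0 FIRE
t=8: input=2 -> V=0 FIRE
t=9: input=2 -> V=0 FIRE
t=10: input=2 -> V=0 FIRE
t=11: input=1 -> V=6
t=12: input=2 -> V=0 FIRE
t=13: input=0 -> V=0
t=14: input=2 -> V=0 FIRE

Answer: 1 1 1 2 2 1 1 1 2 2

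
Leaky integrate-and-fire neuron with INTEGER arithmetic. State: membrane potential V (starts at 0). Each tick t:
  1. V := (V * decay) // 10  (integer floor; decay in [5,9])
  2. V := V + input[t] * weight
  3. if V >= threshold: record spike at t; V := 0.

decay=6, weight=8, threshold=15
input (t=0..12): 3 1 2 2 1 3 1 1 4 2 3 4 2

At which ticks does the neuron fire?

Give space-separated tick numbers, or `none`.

Answer: 0 2 3 5 8 9 10 11 12

Derivation:
t=0: input=3 -> V=0 FIRE
t=1: input=1 -> V=8
t=2: input=2 -> V=0 FIRE
t=3: input=2 -> V=0 FIRE
t=4: input=1 -> V=8
t=5: input=3 -> V=0 FIRE
t=6: input=1 -> V=8
t=7: input=1 -> V=12
t=8: input=4 -> V=0 FIRE
t=9: input=2 -> V=0 FIRE
t=10: input=3 -> V=0 FIRE
t=11: input=4 -> V=0 FIRE
t=12: input=2 -> V=0 FIRE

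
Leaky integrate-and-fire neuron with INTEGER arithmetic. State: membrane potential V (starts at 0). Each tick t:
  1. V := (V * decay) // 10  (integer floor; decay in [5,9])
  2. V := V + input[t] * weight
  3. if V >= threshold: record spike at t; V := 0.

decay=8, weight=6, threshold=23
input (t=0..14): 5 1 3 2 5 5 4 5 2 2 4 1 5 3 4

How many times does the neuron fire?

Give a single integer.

t=0: input=5 -> V=0 FIRE
t=1: input=1 -> V=6
t=2: input=3 -> V=22
t=3: input=2 -> V=0 FIRE
t=4: input=5 -> V=0 FIRE
t=5: input=5 -> V=0 FIRE
t=6: input=4 -> V=0 FIRE
t=7: input=5 -> V=0 FIRE
t=8: input=2 -> V=12
t=9: input=2 -> V=21
t=10: input=4 -> V=0 FIRE
t=11: input=1 -> V=6
t=12: input=5 -> V=0 FIRE
t=13: input=3 -> V=18
t=14: input=4 -> V=0 FIRE

Answer: 9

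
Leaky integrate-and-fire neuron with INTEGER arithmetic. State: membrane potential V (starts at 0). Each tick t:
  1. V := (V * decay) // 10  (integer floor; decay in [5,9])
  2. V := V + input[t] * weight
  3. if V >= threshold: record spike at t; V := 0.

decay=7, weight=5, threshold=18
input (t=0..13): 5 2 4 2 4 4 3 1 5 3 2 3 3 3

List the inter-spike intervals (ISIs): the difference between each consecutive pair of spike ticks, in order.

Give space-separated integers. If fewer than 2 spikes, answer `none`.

Answer: 2 2 1 3 2 2

Derivation:
t=0: input=5 -> V=0 FIRE
t=1: input=2 -> V=10
t=2: input=4 -> V=0 FIRE
t=3: input=2 -> V=10
t=4: input=4 -> V=0 FIRE
t=5: input=4 -> V=0 FIRE
t=6: input=3 -> V=15
t=7: input=1 -> V=15
t=8: input=5 -> V=0 FIRE
t=9: input=3 -> V=15
t=10: input=2 -> V=0 FIRE
t=11: input=3 -> V=15
t=12: input=3 -> V=0 FIRE
t=13: input=3 -> V=15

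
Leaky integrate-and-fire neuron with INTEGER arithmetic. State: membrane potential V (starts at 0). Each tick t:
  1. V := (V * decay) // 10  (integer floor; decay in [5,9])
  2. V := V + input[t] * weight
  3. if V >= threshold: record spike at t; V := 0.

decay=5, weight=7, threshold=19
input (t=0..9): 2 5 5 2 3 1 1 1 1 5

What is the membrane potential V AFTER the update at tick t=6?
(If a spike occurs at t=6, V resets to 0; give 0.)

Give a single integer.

t=0: input=2 -> V=14
t=1: input=5 -> V=0 FIRE
t=2: input=5 -> V=0 FIRE
t=3: input=2 -> V=14
t=4: input=3 -> V=0 FIRE
t=5: input=1 -> V=7
t=6: input=1 -> V=10
t=7: input=1 -> V=12
t=8: input=1 -> V=13
t=9: input=5 -> V=0 FIRE

Answer: 10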